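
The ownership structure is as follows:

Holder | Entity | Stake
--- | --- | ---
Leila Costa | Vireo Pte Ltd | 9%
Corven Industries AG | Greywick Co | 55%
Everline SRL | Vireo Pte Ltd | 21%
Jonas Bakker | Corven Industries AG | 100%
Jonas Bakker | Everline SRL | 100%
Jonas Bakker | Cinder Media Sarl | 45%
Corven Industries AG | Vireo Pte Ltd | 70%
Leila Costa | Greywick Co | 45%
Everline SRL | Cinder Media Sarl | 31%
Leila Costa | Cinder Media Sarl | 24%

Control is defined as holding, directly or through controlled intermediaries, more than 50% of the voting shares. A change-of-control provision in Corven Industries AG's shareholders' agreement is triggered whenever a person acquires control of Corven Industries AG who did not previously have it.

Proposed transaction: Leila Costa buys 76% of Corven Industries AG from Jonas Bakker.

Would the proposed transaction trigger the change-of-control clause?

The purchase adds only to Leila's holdings (Jonas's stake shrinks), so Leila is the only person who could newly come to control Corven.
Leila's largest direct stake is 45% in Greywick, which does not meet the threshold, so Leila controls no company.
Neither Leila nor any entity Leila controls holds any voting interest in Corven.
So before the transaction, Leila does not control Corven.
After the purchase, Leila holds 76% of Corven directly, and Jonas's stake falls to 24%.
Leila holds 76% of Corven, so Leila controls Corven.
Leila did not control Corven before and does after, so the clause is triggered.

Yes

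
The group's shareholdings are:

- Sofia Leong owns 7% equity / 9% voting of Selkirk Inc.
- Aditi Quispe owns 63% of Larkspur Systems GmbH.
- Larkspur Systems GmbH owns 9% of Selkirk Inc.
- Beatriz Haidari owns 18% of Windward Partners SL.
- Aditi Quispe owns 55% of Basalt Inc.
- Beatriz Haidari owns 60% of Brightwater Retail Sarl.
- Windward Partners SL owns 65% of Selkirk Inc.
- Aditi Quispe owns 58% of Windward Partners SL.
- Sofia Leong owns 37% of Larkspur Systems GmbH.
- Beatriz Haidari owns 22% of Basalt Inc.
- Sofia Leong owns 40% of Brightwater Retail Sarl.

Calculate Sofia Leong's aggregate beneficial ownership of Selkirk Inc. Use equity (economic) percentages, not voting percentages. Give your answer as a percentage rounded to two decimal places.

Sofia reaches Selkirk along 2 paths.
Direct stake: 7% = 7%.
Via Larkspur: 37% × 9% = 3.33%.
Total: 7% + 3.33% = 10.33%.

10.33%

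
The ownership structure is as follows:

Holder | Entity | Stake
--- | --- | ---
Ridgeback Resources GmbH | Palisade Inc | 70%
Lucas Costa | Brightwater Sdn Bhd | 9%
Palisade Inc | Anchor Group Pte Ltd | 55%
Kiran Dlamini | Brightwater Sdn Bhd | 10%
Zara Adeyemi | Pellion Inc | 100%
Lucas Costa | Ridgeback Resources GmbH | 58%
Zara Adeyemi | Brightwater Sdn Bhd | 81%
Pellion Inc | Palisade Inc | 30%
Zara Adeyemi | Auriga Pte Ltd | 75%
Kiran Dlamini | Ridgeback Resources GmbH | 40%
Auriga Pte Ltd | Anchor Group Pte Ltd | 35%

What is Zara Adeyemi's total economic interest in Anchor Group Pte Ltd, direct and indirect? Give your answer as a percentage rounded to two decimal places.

Zara reaches Anchor along 2 paths.
Via Pellion → Palisade: 100% × 30% × 55% = 16.5%.
Via Auriga: 75% × 35% = 26.25%.
Total: 16.5% + 26.25% = 42.75%.

42.75%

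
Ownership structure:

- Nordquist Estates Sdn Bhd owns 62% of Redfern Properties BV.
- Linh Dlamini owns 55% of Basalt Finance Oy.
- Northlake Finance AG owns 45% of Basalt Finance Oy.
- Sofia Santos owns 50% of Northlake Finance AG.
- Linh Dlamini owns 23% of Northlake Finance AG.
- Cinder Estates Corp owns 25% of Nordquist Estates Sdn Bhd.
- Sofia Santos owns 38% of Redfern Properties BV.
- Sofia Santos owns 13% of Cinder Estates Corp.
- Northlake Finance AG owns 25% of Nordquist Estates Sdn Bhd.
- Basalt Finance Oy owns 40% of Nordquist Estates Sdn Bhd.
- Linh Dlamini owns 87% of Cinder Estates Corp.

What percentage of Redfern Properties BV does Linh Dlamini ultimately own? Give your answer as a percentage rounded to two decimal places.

Linh reaches Redfern along 4 paths.
Via Northlake → Nordquist: 23% × 25% × 62% = 3.565%.
Via Cinder → Nordquist: 87% × 25% × 62% = 13.485%.
Via Northlake → Basalt → Nordquist: 23% × 45% × 40% × 62% = 2.5668%.
Via Basalt → Nordquist: 55% × 40% × 62% = 13.64%.
Total: 3.565% + 13.485% + 2.5668% + 13.64% = 33.2568%.
Rounded: 33.26%.

33.26%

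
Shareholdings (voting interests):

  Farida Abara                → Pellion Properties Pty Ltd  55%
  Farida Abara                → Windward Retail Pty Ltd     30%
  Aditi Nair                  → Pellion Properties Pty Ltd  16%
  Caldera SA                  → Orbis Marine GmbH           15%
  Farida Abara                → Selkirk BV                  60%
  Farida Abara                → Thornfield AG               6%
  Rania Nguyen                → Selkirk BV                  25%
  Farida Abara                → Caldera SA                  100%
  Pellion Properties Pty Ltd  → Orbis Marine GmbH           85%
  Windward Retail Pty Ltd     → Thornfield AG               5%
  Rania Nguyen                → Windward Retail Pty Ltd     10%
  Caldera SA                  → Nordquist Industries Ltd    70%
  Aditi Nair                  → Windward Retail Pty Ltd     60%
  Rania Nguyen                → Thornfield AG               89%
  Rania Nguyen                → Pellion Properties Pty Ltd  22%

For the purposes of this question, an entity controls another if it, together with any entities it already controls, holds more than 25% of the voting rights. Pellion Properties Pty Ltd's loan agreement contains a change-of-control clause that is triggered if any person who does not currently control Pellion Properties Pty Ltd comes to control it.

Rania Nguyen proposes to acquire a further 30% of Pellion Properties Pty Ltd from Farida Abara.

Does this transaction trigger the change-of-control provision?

The purchase adds only to Rania's holdings (Farida's stake shrinks), so Rania is the only person who could newly come to control Pellion.
Rania holds 89% of Thornfield, so Rania controls Thornfield.
In Pellion, Rania's side holds only 22%, not > 25%.
So before the transaction, Rania does not control Pellion.
After the purchase, Rania's direct stake in Pellion rises to 22% + 30% = 52%, and Farida's stake falls to 25%.
Rania holds 52% of Pellion, so Rania controls Pellion.
Rania did not control Pellion before and does after, so the clause is triggered.

Yes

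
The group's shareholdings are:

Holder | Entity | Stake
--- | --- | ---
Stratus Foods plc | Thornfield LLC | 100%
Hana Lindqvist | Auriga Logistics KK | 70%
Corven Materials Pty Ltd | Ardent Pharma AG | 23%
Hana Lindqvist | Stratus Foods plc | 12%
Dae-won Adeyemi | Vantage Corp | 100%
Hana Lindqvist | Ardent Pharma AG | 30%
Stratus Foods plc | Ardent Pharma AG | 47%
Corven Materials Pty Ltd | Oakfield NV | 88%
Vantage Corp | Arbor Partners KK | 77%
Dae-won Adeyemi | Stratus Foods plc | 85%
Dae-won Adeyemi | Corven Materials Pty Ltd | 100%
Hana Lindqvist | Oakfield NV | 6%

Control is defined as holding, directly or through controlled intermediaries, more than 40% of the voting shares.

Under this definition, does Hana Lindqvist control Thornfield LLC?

Hana holds 70% of Auriga, so Hana controls Auriga.
Neither Hana nor any entity Hana controls holds any voting interest in Thornfield.
So Hana does not control Thornfield.

No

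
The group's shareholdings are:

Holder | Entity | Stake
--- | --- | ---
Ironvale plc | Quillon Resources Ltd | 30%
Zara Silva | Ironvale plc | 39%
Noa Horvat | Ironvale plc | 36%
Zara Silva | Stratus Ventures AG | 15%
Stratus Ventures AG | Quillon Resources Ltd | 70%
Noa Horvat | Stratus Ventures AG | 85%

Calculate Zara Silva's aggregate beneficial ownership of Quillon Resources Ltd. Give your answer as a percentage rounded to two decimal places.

22.20%

Zara reaches Quillon along 2 paths.
Via Ironvale: 39% × 30% = 11.7%.
Via Stratus: 15% × 70% = 10.5%.
Total: 11.7% + 10.5% = 22.2%.
Rounded: 22.20%.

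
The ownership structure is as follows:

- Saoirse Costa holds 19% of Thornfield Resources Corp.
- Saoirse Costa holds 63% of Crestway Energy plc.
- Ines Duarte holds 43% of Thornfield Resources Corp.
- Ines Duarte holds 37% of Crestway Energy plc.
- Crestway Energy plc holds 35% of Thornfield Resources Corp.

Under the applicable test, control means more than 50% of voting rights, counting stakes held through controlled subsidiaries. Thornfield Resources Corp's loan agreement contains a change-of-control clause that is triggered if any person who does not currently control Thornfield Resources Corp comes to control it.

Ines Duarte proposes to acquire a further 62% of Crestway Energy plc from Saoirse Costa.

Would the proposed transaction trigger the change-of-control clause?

Yes

The purchase adds only to Ines's holdings (Saoirse's stake shrinks), so Ines is the only person who could newly come to control Thornfield.
Ines's largest direct stake is 43% in Thornfield, which does not meet the threshold, so Ines controls no company.
In Thornfield, Ines's side holds only 43%, not > 50%.
So before the transaction, Ines does not control Thornfield.
After the purchase, Ines's direct stake in Crestway rises to 37% + 62% = 99%, and Saoirse's stake falls to 1%.
Ines holds 99% of Crestway, so Ines controls Crestway.
Crestway and Ines together hold 35% + 43% = 78% of Thornfield, so Ines controls Thornfield.
Ines did not control Thornfield before and does after, so the clause is triggered.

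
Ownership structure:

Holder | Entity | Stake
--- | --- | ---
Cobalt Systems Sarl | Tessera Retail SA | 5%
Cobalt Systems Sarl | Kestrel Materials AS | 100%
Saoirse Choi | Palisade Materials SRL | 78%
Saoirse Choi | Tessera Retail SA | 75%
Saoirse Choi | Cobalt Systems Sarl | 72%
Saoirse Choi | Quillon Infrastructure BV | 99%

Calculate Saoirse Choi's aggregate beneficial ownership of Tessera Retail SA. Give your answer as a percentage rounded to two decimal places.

78.60%

Saoirse reaches Tessera along 2 paths.
Direct stake: 75% = 75%.
Via Cobalt: 72% × 5% = 3.6%.
Total: 75% + 3.6% = 78.6%.
Rounded: 78.60%.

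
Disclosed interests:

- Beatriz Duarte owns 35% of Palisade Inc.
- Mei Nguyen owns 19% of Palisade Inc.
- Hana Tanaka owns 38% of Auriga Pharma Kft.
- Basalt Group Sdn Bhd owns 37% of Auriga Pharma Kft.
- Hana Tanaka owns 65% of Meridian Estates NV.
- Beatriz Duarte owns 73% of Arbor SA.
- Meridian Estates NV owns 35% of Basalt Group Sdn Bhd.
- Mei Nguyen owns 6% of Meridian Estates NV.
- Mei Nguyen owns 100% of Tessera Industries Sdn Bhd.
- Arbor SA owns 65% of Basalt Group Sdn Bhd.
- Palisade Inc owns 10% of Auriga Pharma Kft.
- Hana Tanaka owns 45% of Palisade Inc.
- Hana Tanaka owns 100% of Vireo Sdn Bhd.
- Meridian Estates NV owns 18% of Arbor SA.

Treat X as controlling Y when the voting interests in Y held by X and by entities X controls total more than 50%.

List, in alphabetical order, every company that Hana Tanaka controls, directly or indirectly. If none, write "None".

Hana holds 65% of Meridian, so Hana controls Meridian.
Hana holds 100% of Vireo, so Hana controls Vireo.
No other company's threshold is met.

Meridian Estates NV, Vireo Sdn Bhd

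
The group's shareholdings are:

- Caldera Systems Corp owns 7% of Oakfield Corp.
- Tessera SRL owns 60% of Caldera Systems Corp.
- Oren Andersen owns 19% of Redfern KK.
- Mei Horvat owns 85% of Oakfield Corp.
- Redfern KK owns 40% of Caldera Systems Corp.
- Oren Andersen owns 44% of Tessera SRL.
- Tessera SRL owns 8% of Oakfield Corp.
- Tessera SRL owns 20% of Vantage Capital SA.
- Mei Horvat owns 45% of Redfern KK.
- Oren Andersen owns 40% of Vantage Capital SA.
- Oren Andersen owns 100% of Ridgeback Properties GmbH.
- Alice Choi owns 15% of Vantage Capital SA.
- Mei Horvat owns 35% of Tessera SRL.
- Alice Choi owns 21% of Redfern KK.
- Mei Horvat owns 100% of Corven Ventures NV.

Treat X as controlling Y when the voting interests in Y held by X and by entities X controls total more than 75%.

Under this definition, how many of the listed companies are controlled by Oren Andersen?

1

Oren holds 100% of Ridgeback, so Oren controls Ridgeback.
No other company's threshold is met.
Oren controls 1 company.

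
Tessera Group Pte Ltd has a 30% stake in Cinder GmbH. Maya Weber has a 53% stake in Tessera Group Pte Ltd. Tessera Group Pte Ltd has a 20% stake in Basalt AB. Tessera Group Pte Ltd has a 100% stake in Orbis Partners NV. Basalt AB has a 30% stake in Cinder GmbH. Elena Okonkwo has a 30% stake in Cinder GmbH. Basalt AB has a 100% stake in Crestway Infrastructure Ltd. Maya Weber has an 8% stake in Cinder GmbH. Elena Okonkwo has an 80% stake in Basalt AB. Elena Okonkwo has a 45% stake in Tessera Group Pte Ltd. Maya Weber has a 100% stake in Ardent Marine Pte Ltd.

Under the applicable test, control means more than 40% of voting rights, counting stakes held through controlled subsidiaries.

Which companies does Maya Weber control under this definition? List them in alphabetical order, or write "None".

Maya holds 53% of Tessera, so Maya controls Tessera.
Maya holds 100% of Ardent, so Maya controls Ardent.
Tessera holds 100% of Orbis, so Maya controls Orbis.
No other company's threshold is met.

Ardent Marine Pte Ltd, Orbis Partners NV, Tessera Group Pte Ltd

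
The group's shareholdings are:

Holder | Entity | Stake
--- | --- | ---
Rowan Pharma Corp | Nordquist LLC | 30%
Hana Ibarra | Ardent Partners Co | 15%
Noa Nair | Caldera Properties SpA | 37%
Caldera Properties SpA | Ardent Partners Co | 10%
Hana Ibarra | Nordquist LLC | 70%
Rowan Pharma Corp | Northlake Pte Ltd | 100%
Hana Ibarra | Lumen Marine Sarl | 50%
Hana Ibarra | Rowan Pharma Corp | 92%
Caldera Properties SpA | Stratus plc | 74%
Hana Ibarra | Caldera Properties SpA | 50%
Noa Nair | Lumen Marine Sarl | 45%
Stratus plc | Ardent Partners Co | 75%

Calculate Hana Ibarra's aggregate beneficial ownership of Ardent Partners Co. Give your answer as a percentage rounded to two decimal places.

47.75%

Hana reaches Ardent along 3 paths.
Via Caldera → Stratus: 50% × 74% × 75% = 27.75%.
Direct stake: 15% = 15%.
Via Caldera: 50% × 10% = 5%.
Total: 27.75% + 15% + 5% = 47.75%.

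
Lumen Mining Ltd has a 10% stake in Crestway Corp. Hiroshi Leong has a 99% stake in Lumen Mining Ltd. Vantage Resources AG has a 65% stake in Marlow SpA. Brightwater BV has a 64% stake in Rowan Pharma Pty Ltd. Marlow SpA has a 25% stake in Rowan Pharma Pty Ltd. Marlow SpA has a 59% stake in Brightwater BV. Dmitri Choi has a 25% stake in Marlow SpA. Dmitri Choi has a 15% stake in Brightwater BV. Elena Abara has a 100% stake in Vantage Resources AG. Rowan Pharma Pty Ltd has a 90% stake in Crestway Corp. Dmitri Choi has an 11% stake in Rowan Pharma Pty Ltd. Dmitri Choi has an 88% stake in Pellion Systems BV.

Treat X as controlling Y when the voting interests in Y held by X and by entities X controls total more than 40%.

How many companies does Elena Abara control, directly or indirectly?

Elena holds 100% of Vantage, so Elena controls Vantage.
Vantage holds 65% of Marlow, so Elena controls Marlow.
Marlow holds 59% of Brightwater, so Elena controls Brightwater.
Brightwater and Marlow together hold 64% + 25% = 89% of Rowan, so Elena controls Rowan.
Rowan holds 90% of Crestway, so Elena controls Crestway.
No other company's threshold is met.
Elena controls 5 companies.

5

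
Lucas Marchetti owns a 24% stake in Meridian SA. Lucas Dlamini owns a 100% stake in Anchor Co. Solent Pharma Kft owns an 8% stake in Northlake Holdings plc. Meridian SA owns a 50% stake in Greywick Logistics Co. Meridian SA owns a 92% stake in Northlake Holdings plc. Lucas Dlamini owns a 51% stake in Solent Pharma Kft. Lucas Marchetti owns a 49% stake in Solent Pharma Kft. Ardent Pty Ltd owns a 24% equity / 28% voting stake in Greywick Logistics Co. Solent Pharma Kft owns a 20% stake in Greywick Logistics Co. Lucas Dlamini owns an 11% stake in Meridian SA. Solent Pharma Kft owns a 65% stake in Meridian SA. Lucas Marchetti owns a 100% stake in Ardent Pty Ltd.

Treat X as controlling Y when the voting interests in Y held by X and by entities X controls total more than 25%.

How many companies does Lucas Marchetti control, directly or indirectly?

Lucas Marchetti holds 49% of Solent, so Lucas Marchetti controls Solent.
Lucas Marchetti and Solent together hold 24% + 65% = 89% of Meridian, so Lucas Marchetti controls Meridian.
Meridian and Solent together hold 92% + 8% = 100% of Northlake, so Lucas Marchetti controls Northlake.
Lucas Marchetti holds 100% of Ardent, so Lucas Marchetti controls Ardent.
Meridian and Solent and Ardent together hold 50% + 20% + 28% = 98% of Greywick, so Lucas Marchetti controls Greywick.
No other company's threshold is met.
Lucas Marchetti controls 5 companies.

5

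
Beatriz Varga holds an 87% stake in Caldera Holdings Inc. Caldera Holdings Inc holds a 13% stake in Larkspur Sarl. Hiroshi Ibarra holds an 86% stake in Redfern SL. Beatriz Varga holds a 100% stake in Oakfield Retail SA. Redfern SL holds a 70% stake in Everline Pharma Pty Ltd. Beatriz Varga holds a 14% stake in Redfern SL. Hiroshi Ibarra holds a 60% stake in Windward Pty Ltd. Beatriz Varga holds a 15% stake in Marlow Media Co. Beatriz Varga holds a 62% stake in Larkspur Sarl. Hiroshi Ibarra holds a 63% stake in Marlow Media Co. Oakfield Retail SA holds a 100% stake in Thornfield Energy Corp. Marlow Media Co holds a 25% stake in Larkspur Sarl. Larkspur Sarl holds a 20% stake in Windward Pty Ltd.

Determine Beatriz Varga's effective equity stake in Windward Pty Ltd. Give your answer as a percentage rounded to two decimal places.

Beatriz reaches Windward along 3 paths.
Via Marlow → Larkspur: 15% × 25% × 20% = 0.75%.
Via Larkspur: 62% × 20% = 12.4%.
Via Caldera → Larkspur: 87% × 13% × 20% = 2.262%.
Total: 0.75% + 12.4% + 2.262% = 15.412%.
Rounded: 15.41%.

15.41%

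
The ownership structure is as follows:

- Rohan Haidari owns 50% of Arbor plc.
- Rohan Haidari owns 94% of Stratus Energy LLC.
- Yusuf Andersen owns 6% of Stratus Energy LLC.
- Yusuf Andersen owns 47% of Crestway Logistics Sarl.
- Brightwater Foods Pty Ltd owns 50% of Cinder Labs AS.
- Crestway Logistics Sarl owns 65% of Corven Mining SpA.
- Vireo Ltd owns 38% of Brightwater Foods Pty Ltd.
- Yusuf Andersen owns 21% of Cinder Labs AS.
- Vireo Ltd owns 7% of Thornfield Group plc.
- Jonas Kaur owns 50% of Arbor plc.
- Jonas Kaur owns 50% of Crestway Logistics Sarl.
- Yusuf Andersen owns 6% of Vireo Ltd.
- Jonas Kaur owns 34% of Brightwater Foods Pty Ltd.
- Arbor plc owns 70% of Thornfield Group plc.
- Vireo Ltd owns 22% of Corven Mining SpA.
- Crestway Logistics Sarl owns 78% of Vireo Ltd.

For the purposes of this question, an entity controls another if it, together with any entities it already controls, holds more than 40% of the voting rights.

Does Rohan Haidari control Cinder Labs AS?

Rohan holds 50% of Arbor, so Rohan controls Arbor.
Rohan holds 94% of Stratus, so Rohan controls Stratus.
Arbor holds 70% of Thornfield, so Rohan controls Thornfield.
Neither Rohan nor any entity Rohan controls holds any voting interest in Cinder.
So Rohan does not control Cinder.

No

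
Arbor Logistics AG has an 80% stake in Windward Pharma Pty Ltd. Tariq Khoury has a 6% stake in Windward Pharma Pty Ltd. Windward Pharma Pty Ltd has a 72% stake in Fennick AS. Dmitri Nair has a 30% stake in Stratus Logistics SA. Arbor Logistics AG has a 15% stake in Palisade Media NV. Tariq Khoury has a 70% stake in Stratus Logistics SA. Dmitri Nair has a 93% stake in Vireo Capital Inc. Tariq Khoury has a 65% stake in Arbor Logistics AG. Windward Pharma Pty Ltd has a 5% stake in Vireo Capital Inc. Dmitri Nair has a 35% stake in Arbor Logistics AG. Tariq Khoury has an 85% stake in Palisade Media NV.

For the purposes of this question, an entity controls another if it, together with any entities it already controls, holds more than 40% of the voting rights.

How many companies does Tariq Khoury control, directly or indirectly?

Tariq holds 65% of Arbor, so Tariq controls Arbor.
Tariq and Arbor together hold 85% + 15% = 100% of Palisade, so Tariq controls Palisade.
Arbor and Tariq together hold 80% + 6% = 86% of Windward, so Tariq controls Windward.
Tariq holds 70% of Stratus, so Tariq controls Stratus.
Windward holds 72% of Fennick, so Tariq controls Fennick.
No other company's threshold is met.
Tariq controls 5 companies.

5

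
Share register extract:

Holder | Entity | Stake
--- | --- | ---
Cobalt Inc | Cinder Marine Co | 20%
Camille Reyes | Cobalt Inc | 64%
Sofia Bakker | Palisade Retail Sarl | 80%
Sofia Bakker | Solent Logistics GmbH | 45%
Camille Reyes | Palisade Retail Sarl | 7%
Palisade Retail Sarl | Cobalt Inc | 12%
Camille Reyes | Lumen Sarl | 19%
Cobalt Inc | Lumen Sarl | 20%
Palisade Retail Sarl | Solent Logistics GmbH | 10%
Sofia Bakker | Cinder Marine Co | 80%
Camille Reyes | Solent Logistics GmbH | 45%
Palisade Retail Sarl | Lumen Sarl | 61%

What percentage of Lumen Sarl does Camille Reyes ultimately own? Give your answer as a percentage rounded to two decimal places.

36.24%

Camille reaches Lumen along 4 paths.
Via Cobalt: 64% × 20% = 12.8%.
Via Palisade → Cobalt: 7% × 12% × 20% = 0.168%.
Direct stake: 19% = 19%.
Via Palisade: 7% × 61% = 4.27%.
Total: 12.8% + 0.168% + 19% + 4.27% = 36.238%.
Rounded: 36.24%.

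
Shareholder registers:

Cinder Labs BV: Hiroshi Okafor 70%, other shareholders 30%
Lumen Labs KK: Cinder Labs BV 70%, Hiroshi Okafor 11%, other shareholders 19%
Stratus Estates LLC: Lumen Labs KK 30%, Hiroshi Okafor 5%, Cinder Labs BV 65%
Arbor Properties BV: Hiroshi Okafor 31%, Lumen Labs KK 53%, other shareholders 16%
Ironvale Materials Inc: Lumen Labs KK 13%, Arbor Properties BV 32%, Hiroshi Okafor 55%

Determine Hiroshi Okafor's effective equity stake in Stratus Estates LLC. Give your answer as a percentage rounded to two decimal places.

Hiroshi reaches Stratus along 4 paths.
Via Cinder → Lumen: 70% × 70% × 30% = 14.7%.
Via Lumen: 11% × 30% = 3.3%.
Direct stake: 5% = 5%.
Via Cinder: 70% × 65% = 45.5%.
Total: 14.7% + 3.3% + 5% + 45.5% = 68.5%.
Rounded: 68.50%.

68.50%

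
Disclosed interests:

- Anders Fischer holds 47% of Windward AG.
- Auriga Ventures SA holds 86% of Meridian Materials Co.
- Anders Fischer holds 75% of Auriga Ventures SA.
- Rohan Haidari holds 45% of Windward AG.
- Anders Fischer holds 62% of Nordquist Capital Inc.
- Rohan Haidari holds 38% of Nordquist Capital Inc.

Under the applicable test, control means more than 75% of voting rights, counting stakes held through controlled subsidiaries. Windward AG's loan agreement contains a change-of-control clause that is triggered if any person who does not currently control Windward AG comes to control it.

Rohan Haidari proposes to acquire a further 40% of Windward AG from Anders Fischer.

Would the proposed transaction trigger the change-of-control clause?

Yes

The purchase adds only to Rohan's holdings (Anders's stake shrinks), so Rohan is the only person who could newly come to control Windward.
Rohan's largest direct stake is 45% in Windward, which does not meet the threshold, so Rohan controls no company.
In Windward, Rohan's side holds only 45%, not > 75%.
So before the transaction, Rohan does not control Windward.
After the purchase, Rohan's direct stake in Windward rises to 45% + 40% = 85%, and Anders's stake falls to 7%.
Rohan holds 85% of Windward, so Rohan controls Windward.
Rohan did not control Windward before and does after, so the clause is triggered.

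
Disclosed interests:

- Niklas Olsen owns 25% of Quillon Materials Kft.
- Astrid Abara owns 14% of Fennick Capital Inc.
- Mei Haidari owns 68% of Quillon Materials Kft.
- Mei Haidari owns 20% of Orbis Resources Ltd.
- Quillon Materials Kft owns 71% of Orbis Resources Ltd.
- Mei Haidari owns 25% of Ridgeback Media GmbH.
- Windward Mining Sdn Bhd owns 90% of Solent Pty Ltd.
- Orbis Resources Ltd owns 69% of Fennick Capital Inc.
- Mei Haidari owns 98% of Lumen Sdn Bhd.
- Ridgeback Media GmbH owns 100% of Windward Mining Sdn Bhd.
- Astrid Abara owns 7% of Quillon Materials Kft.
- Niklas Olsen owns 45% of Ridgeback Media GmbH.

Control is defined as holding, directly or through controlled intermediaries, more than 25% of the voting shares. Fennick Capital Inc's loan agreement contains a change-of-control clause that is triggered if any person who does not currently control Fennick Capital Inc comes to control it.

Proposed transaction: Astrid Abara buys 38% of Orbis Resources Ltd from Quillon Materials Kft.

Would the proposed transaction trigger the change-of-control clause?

The purchase adds only to Astrid's holdings (Quillon's stake shrinks), so Astrid is the only person who could newly come to control Fennick.
Astrid's largest direct stake is 14% in Fennick, which does not meet the threshold, so Astrid controls no company.
In Fennick, Astrid's side holds only 14%, not > 25%.
So before the transaction, Astrid does not control Fennick.
After the purchase, Astrid holds 38% of Orbis directly, and Quillon's stake falls to 33%.
Astrid holds 38% of Orbis, so Astrid controls Orbis.
Orbis and Astrid together hold 69% + 14% = 83% of Fennick, so Astrid controls Fennick.
Astrid did not control Fennick before and does after, so the clause is triggered.

Yes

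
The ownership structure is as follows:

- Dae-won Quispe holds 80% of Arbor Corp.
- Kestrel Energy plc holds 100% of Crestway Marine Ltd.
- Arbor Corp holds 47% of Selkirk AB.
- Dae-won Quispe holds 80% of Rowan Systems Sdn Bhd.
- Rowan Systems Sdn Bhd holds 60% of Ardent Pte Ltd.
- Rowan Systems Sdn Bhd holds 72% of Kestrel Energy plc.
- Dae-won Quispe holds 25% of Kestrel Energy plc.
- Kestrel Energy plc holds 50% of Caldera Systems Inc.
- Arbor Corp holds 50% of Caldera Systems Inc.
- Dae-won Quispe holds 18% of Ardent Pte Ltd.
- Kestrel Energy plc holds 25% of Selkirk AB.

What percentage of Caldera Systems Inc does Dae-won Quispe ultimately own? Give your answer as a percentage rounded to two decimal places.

Dae-won reaches Caldera along 3 paths.
Via Arbor: 80% × 50% = 40%.
Via Kestrel: 25% × 50% = 12.5%.
Via Rowan → Kestrel: 80% × 72% × 50% = 28.8%.
Total: 40% + 12.5% + 28.8% = 81.3%.
Rounded: 81.30%.

81.30%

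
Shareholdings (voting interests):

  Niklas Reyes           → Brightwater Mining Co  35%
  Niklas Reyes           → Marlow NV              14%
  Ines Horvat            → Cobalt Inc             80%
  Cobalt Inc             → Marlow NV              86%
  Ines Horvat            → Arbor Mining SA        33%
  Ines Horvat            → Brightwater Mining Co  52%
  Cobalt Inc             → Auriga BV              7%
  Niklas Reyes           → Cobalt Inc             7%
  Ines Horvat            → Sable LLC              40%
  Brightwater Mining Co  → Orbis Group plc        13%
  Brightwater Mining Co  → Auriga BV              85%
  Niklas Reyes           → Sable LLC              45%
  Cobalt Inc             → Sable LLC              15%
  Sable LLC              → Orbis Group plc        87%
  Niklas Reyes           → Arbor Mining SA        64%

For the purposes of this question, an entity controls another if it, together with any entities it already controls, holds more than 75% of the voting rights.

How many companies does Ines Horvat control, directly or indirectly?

Ines holds 80% of Cobalt, so Ines controls Cobalt.
Cobalt holds 86% of Marlow, so Ines controls Marlow.
No other company's threshold is met.
Ines controls 2 companies.

2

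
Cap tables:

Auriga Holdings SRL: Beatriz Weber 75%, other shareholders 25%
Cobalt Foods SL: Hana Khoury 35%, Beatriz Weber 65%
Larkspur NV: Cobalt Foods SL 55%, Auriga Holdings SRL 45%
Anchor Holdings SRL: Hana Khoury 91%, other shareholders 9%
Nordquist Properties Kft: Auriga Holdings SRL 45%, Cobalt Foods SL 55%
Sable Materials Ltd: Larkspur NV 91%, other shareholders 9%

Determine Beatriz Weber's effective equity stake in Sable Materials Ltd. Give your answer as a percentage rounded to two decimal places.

Beatriz reaches Sable along 2 paths.
Via Cobalt → Larkspur: 65% × 55% × 91% = 32.5325%.
Via Auriga → Larkspur: 75% × 45% × 91% = 30.7125%.
Total: 32.5325% + 30.7125% = 63.245%.
Rounded: 63.25%.

63.25%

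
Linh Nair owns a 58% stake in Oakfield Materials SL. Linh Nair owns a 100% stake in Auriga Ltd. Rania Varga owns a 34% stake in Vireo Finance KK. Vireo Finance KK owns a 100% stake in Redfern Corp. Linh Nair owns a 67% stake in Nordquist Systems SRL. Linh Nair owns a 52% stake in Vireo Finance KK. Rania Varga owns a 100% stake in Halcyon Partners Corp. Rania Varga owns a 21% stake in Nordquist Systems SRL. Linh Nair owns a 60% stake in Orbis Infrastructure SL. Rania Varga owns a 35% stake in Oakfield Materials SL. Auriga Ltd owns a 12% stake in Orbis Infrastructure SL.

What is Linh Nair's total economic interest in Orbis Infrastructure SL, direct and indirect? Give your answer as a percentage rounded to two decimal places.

Linh reaches Orbis along 2 paths.
Direct stake: 60% = 60%.
Via Auriga: 100% × 12% = 12%.
Total: 60% + 12% = 72%.
Rounded: 72.00%.

72.00%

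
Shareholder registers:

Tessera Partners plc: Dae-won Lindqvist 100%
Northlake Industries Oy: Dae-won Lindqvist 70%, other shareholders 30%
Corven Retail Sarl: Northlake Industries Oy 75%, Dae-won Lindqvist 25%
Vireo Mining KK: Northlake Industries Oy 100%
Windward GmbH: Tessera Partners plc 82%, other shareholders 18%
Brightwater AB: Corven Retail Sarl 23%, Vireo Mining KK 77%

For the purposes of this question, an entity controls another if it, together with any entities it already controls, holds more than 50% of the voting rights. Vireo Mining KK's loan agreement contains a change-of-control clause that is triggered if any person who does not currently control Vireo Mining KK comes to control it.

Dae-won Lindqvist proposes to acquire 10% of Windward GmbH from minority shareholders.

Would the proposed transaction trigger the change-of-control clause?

No

The purchase changes only Dae-won's holdings, so Dae-won is the only person who could newly come to control Vireo.
Dae-won holds 70% of Northlake, so Dae-won controls Northlake.
Northlake holds 100% of Vireo, so Dae-won controls Vireo.
So Dae-won already controls Vireo before the transaction.
After the purchase, Dae-won holds 10% of Windward directly.
Dae-won controlled Vireo already, so this is not a new person acquiring control; every other person's position is unchanged or reduced.
No new person acquires control, so the clause is not triggered.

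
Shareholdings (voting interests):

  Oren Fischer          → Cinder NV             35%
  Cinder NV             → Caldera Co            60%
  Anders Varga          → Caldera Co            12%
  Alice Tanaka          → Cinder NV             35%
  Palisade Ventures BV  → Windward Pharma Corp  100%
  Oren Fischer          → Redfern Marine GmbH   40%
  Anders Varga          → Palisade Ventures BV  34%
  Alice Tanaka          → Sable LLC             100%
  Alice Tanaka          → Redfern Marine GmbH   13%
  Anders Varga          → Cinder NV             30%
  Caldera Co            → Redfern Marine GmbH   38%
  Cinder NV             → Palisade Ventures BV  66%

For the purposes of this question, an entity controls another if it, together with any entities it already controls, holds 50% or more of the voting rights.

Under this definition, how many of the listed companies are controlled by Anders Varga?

0

Anders's largest direct stake is 34% in Palisade, which does not meet the threshold.
Anders controls 0 companies.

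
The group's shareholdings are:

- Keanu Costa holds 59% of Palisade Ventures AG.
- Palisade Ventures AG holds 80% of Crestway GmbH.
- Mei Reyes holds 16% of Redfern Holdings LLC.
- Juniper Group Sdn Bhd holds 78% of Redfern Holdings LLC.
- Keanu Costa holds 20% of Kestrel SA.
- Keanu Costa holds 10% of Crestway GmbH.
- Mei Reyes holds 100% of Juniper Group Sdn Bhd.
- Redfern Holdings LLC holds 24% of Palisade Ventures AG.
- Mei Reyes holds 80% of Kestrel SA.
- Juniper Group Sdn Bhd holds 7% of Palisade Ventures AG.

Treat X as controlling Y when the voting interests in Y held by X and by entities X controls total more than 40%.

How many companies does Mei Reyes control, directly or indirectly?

Mei holds 80% of Kestrel, so Mei controls Kestrel.
Mei holds 100% of Juniper, so Mei controls Juniper.
Juniper and Mei together hold 78% + 16% = 94% of Redfern, so Mei controls Redfern.
No other company's threshold is met.
Mei controls 3 companies.

3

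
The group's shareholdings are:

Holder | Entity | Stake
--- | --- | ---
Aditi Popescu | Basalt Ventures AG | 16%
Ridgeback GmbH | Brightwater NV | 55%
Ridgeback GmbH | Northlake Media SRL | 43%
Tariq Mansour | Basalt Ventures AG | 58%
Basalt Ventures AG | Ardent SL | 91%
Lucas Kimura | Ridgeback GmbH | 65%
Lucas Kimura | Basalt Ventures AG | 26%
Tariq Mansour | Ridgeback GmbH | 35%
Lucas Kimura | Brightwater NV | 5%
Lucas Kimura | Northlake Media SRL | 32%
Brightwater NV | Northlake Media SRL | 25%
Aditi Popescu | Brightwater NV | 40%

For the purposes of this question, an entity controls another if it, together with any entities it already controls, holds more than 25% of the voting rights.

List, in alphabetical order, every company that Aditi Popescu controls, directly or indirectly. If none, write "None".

Brightwater NV

Aditi holds 40% of Brightwater, so Aditi controls Brightwater.
No other company's threshold is met.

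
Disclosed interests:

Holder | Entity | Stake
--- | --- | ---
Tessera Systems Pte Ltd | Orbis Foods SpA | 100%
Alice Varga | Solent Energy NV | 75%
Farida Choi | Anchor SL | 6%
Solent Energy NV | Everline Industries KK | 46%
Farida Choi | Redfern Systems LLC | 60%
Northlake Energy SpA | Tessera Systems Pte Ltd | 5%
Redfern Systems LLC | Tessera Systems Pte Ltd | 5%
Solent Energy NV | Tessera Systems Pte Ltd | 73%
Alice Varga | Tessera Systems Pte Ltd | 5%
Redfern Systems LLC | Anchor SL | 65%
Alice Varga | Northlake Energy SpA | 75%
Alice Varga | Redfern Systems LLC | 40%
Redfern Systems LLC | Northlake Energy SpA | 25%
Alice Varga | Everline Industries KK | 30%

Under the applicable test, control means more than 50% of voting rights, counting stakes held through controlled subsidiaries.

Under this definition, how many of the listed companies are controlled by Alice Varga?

Alice holds 75% of Solent, so Alice controls Solent.
Alice holds 75% of Northlake, so Alice controls Northlake.
Alice and Solent together hold 30% + 46% = 76% of Everline, so Alice controls Everline.
Solent and Alice and Northlake together hold 73% + 5% + 5% = 83% of Tessera, so Alice controls Tessera.
Tessera holds 100% of Orbis, so Alice controls Orbis.
No other company's threshold is met.
Alice controls 5 companies.

5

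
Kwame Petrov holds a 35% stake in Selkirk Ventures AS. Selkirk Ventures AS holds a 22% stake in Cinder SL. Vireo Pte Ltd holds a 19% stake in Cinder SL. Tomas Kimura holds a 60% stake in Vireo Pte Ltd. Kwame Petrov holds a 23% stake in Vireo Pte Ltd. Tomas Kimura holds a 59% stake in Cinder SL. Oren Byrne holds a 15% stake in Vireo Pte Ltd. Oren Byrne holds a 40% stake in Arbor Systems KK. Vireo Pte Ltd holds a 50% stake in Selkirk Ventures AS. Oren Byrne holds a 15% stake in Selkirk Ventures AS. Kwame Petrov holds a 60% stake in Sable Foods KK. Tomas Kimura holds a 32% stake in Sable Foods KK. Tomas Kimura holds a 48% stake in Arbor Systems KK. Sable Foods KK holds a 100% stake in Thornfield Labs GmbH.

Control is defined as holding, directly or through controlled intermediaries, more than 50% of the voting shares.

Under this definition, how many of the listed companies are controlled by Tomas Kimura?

Tomas holds 60% of Vireo, so Tomas controls Vireo.
Vireo and Tomas together hold 19% + 59% = 78% of Cinder, so Tomas controls Cinder.
No other company's threshold is met.
Tomas controls 2 companies.

2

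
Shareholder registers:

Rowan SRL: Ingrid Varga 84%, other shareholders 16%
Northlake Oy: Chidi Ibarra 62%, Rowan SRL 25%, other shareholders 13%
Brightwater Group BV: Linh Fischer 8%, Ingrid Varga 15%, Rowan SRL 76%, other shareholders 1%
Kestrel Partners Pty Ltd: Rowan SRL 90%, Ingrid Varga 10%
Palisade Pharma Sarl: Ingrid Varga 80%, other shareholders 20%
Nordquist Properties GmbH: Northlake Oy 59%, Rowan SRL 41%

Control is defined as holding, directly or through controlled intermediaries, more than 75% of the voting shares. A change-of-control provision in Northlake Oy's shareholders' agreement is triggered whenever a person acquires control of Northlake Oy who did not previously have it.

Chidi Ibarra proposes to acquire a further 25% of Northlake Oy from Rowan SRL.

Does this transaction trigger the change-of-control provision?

The purchase adds only to Chidi's holdings (Rowan's stake shrinks), so Chidi is the only person who could newly come to control Northlake.
Chidi's largest direct stake is 62% in Northlake, which does not meet the threshold, so Chidi controls no company.
In Northlake, Chidi's side holds only 62%, not > 75%.
So before the transaction, Chidi does not control Northlake.
After the purchase, Chidi's direct stake in Northlake rises to 62% + 25% = 87%, and Rowan's stake falls to 0%.
Chidi holds 87% of Northlake, so Chidi controls Northlake.
Chidi did not control Northlake before and does after, so the clause is triggered.

Yes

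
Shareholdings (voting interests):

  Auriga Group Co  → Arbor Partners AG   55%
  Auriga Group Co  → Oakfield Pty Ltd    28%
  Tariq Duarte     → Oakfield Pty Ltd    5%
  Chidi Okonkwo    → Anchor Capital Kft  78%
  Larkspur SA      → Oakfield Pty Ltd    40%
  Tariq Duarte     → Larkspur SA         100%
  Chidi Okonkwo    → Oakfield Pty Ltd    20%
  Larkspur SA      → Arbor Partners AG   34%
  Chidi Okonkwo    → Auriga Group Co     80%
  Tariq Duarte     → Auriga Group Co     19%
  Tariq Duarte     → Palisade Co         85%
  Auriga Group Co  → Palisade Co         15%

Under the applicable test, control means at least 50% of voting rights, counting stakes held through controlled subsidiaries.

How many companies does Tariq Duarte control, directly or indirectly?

2

Tariq holds 100% of Larkspur, so Tariq controls Larkspur.
Tariq holds 85% of Palisade, so Tariq controls Palisade.
No other company's threshold is met.
Tariq controls 2 companies.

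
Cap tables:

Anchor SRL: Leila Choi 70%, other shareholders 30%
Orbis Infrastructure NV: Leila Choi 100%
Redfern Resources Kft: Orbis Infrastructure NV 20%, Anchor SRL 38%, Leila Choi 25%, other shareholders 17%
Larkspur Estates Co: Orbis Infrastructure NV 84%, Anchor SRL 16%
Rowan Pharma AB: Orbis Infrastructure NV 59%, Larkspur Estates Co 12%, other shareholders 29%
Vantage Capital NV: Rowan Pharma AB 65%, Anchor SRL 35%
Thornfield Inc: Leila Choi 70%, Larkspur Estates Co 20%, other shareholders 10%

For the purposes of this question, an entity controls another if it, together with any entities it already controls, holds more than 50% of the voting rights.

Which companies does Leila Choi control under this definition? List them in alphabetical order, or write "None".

Leila holds 70% of Anchor, so Leila controls Anchor.
Leila holds 100% of Orbis, so Leila controls Orbis.
Orbis and Anchor and Leila together hold 20% + 38% + 25% = 83% of Redfern, so Leila controls Redfern.
Orbis and Anchor together hold 84% + 16% = 100% of Larkspur, so Leila controls Larkspur.
Orbis and Larkspur together hold 59% + 12% = 71% of Rowan, so Leila controls Rowan.
Rowan and Anchor together hold 65% + 35% = 100% of Vantage, so Leila controls Vantage.
Leila and Larkspur together hold 70% + 20% = 90% of Thornfield, so Leila controls Thornfield.

Anchor SRL, Larkspur Estates Co, Orbis Infrastructure NV, Redfern Resources Kft, Rowan Pharma AB, Thornfield Inc, Vantage Capital NV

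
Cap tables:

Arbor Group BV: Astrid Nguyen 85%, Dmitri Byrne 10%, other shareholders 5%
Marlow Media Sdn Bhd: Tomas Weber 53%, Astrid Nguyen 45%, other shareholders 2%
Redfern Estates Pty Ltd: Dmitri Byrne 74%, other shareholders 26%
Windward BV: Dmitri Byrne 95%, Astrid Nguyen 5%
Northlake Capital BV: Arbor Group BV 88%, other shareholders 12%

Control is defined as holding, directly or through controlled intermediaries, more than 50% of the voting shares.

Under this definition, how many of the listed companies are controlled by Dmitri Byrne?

2

Dmitri holds 74% of Redfern, so Dmitri controls Redfern.
Dmitri holds 95% of Windward, so Dmitri controls Windward.
No other company's threshold is met.
Dmitri controls 2 companies.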